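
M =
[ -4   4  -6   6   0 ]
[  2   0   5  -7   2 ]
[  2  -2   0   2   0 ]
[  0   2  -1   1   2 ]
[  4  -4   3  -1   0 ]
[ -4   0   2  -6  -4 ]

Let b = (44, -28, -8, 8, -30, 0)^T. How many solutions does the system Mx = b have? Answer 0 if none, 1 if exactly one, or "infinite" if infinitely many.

infinite

Row reduce the augmented matrix [M | b].
R2 ← R2 + (1/2)·R1: [0, 2, 2, -4, 2, -6]
R3 ← R3 + (1/2)·R1: [0, 0, -3, 5, 0, 14]
R5 ← R5 + R1: [0, 0, -3, 5, 0, 14]
R6 ← R6 − R1: [0, -4, 8, -12, -4, -44]
R4 ← R4 − R2: [0, 0, -3, 5, 0, 14]
R6 ← R6 + (2)·R2: [0, 0, 12, -20, 0, -56]
R4 ← R4 − R3: [0, 0, 0, 0, 0, 0]
R5 ← R5 − R3: [0, 0, 0, 0, 0, 0]
R6 ← R6 + (4)·R3: [0, 0, 0, 0, 0, 0]
The echelon form has 3 nonzero rows, and every pivot lies in the first 5 columns, so rank(M) = rank([M|b]) = 3.
The system is consistent.
rank = 3 < 5 unknowns, so there are infinitely many solutions.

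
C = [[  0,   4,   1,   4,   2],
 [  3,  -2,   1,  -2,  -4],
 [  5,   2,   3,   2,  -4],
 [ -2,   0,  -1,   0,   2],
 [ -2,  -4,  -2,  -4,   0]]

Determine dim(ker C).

Row reduce to echelon form.
Swap R1 ↔ R2
R3 ← R3 − (5/3)·R1: [0, 16/3, 4/3, 16/3, 8/3]
R4 ← R4 + (2/3)·R1: [0, -4/3, -1/3, -4/3, -2/3]
R5 ← R5 + (2/3)·R1: [0, -16/3, -4/3, -16/3, -8/3]
R3 ← R3 − (4/3)·R2: [0, 0, 0, 0, 0]
R4 ← R4 + (1/3)·R2: [0, 0, 0, 0, 0]
R5 ← R5 + (4/3)·R2: [0, 0, 0, 0, 0]
2 nonzero rows, so rank(C) = 2.
C has 5 columns; by rank–nullity, nullity = 5 − 2 = 3.

3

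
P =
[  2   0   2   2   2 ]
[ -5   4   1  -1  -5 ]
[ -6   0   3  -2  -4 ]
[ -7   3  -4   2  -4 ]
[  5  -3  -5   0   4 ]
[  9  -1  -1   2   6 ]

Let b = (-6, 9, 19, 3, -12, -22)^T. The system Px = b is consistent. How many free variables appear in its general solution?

1

Row reduce the augmented matrix [P | b].
R2 ← R2 + (5/2)·R1: [0, 4, 6, 4, 0, -6]
R3 ← R3 + (3)·R1: [0, 0, 9, 4, 2, 1]
R4 ← R4 + (7/2)·R1: [0, 3, 3, 9, 3, -18]
R5 ← R5 − (5/2)·R1: [0, -3, -10, -5, -1, 3]
R6 ← R6 − (9/2)·R1: [0, -1, -10, -7, -3, 5]
R4 ← R4 − (3/4)·R2: [0, 0, -3/2, 6, 3, -27/2]
R5 ← R5 + (3/4)·R2: [0, 0, -11/2, -2, -1, -3/2]
R6 ← R6 + (1/4)·R2: [0, 0, -17/2, -6, -3, 7/2]
R4 ← R4 + (1/6)·R3: [0, 0, 0, 20/3, 10/3, -40/3]
R5 ← R5 + (11/18)·R3: [0, 0, 0, 4/9, 2/9, -8/9]
R6 ← R6 + (17/18)·R3: [0, 0, 0, -20/9, -10/9, 40/9]
R5 ← R5 − (1/15)·R4: [0, 0, 0, 0, 0, 0]
R6 ← R6 + (1/3)·R4: [0, 0, 0, 0, 0, 0]
The echelon form has 4 nonzero rows, and every pivot lies in the first 5 columns, so rank(P) = rank([P|b]) = 4.
The system is consistent.
Free variables = (unknowns) − (rank) = 5 − 4 = 1.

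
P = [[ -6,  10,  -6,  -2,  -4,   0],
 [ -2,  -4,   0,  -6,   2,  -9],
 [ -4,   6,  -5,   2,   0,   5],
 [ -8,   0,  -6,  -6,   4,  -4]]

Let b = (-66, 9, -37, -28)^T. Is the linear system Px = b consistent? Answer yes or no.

yes

Row reduce the augmented matrix [P | b].
R2 ← R2 − (1/3)·R1: [0, -22/3, 2, -16/3, 10/3, -9, 31]
R3 ← R3 − (2/3)·R1: [0, -2/3, -1, 10/3, 8/3, 5, 7]
R4 ← R4 − (4/3)·R1: [0, -40/3, 2, -10/3, 28/3, -4, 60]
R3 ← R3 − (1/11)·R2: [0, 0, -13/11, 42/11, 26/11, 64/11, 46/11]
R4 ← R4 − (20/11)·R2: [0, 0, -18/11, 70/11, 36/11, 136/11, 40/11]
R4 ← R4 − (18/13)·R3: [0, 0, 0, 14/13, 0, 56/13, -28/13]
The echelon form has 4 nonzero rows, and every pivot lies in the first 6 columns, so rank(P) = rank([P|b]) = 4.
The system is consistent.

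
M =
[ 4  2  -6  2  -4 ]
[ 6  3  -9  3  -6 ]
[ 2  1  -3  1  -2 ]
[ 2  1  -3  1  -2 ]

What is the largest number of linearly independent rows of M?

1

Row reduce to echelon form.
R2 ← R2 − (3/2)·R1: [0, 0, 0, 0, 0]
R3 ← R3 − (1/2)·R1: [0, 0, 0, 0, 0]
R4 ← R4 − (1/2)·R1: [0, 0, 0, 0, 0]
Echelon form has 1 nonzero row, so rank(M) = 1.
The rank gives the maximum number of linearly independent rows: 1.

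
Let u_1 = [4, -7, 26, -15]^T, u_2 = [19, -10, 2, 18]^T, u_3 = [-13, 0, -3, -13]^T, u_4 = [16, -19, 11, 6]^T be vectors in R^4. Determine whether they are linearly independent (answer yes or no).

no

Form the matrix with these vectors as rows and row reduce.
R2 ← R2 − (19/4)·R1: [0, 93/4, -243/2, 357/4]
R3 ← R3 + (13/4)·R1: [0, -91/4, 163/2, -247/4]
R4 ← R4 − (4)·R1: [0, 9, -93, 66]
R3 ← R3 + (91/93)·R2: [0, 0, -1159/31, 793/31]
R4 ← R4 − (12/31)·R2: [0, 0, -1425/31, 975/31]
R4 ← R4 − (75/61)·R3: [0, 0, 0, 0]
3 nonzero rows, so the 4 vectors span a space of dimension 3.
Since 3 < 4, the vectors are linearly dependent.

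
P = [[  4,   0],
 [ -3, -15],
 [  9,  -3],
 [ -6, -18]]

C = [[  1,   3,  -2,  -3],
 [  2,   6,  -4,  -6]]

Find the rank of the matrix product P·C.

First compute PC:
[[  4,  12,  -8, -12],
 [-33, -99,  66,  99],
 [  3,   9,  -6,  -9],
 [-42, -126,  84, 126]]
Now row reduce the product.
R2 ← R2 + (33/4)·R1: [0, 0, 0, 0]
R3 ← R3 − (3/4)·R1: [0, 0, 0, 0]
R4 ← R4 + (21/2)·R1: [0, 0, 0, 0]
1 nonzero row, so rank(PC) = 1.

1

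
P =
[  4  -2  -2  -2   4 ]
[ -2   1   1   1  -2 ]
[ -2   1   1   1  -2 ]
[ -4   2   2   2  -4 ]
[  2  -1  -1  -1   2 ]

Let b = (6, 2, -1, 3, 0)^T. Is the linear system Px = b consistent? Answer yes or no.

no

Row reduce the augmented matrix [P | b].
R2 ← R2 + (1/2)·R1: [0, 0, 0, 0, 0, 5]
R3 ← R3 + (1/2)·R1: [0, 0, 0, 0, 0, 2]
R4 ← R4 + R1: [0, 0, 0, 0, 0, 9]
R5 ← R5 − (1/2)·R1: [0, 0, 0, 0, 0, -3]
R3 ← R3 − (2/5)·R2: [0, 0, 0, 0, 0, 0]
R4 ← R4 − (9/5)·R2: [0, 0, 0, 0, 0, 0]
R5 ← R5 + (3/5)·R2: [0, 0, 0, 0, 0, 0]
The echelon form has 2 nonzero rows; the last pivot sits in the augmented column, so rank(P) = 1 but rank([P|b]) = 2.
Since the ranks differ, the system is inconsistent.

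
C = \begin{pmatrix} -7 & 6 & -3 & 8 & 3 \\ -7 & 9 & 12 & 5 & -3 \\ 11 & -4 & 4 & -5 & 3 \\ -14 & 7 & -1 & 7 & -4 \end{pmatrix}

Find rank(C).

Row reduce to echelon form.
R2 ← R2 − R1: [0, 3, 15, -3, -6]
R3 ← R3 + (11/7)·R1: [0, 38/7, -5/7, 53/7, 54/7]
R4 ← R4 − (2)·R1: [0, -5, 5, -9, -10]
R3 ← R3 − (38/21)·R2: [0, 0, -195/7, 13, 130/7]
R4 ← R4 + (5/3)·R2: [0, 0, 30, -14, -20]
R4 ← R4 + (14/13)·R3: [0, 0, 0, 0, 0]
Echelon form has 3 nonzero rows, so rank(C) = 3.

3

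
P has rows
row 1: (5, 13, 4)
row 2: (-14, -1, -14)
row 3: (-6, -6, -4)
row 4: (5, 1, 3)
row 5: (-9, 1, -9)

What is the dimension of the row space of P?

Row reduce to echelon form.
R2 ← R2 + (14/5)·R1: [0, 177/5, -14/5]
R3 ← R3 + (6/5)·R1: [0, 48/5, 4/5]
R4 ← R4 − R1: [0, -12, -1]
R5 ← R5 + (9/5)·R1: [0, 122/5, -9/5]
R3 ← R3 − (16/59)·R2: [0, 0, 92/59]
R4 ← R4 + (20/59)·R2: [0, 0, -115/59]
R5 ← R5 − (122/177)·R2: [0, 0, 23/177]
R4 ← R4 + (5/4)·R3: [0, 0, 0]
R5 ← R5 − (1/12)·R3: [0, 0, 0]
Echelon form has 3 nonzero rows, so rank(P) = 3.
The row space has dimension equal to the rank: 3.

3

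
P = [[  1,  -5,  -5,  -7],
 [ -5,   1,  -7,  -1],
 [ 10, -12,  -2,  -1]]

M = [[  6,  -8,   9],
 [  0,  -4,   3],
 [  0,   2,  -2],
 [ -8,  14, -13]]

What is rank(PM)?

First compute PM:
[[ 62, -96,  95],
 [-22,   8, -15],
 [ 68, -50,  71]]
Now row reduce the product.
R2 ← R2 + (11/31)·R1: [0, -808/31, 580/31]
R3 ← R3 − (34/31)·R1: [0, 1714/31, -1029/31]
R3 ← R3 + (857/404)·R2: [0, 0, 656/101]
3 nonzero rows, so rank(PM) = 3.

3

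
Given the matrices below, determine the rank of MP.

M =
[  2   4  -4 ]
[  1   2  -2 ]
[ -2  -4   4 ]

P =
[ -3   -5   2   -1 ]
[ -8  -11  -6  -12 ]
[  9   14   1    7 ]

1

First compute MP:
[[-74, -110, -24, -78],
 [-37, -55, -12, -39],
 [ 74, 110,  24,  78]]
Now row reduce the product.
R2 ← R2 − (1/2)·R1: [0, 0, 0, 0]
R3 ← R3 + R1: [0, 0, 0, 0]
1 nonzero row, so rank(MP) = 1.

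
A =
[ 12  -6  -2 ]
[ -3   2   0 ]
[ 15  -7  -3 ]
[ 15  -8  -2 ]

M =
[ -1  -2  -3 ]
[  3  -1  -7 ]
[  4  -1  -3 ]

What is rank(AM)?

First compute AM:
[[-38, -16,  12],
 [  9,   4,  -5],
 [-48, -20,  13],
 [-47, -20,  17]]
Now row reduce the product.
R2 ← R2 + (9/38)·R1: [0, 4/19, -41/19]
R3 ← R3 − (24/19)·R1: [0, 4/19, -41/19]
R4 ← R4 − (47/38)·R1: [0, -4/19, 41/19]
R3 ← R3 − R2: [0, 0, 0]
R4 ← R4 + R2: [0, 0, 0]
2 nonzero rows, so rank(AM) = 2.

2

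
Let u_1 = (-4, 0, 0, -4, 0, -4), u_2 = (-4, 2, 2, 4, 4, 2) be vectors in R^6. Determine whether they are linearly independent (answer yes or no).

yes

Form the matrix with these vectors as rows and row reduce.
R2 ← R2 − R1: [0, 2, 2, 8, 4, 6]
2 nonzero rows, so the 2 vectors span a space of dimension 2.
Since 2 = 2, the vectors are linearly independent.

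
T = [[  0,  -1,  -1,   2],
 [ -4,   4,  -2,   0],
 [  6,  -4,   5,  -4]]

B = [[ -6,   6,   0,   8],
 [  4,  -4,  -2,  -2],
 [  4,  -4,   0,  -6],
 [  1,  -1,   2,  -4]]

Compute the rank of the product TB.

2

First compute TB:
[[ -6,   6,   6,   0],
 [ 32, -32,  -8, -28],
 [-36,  36,   0,  42]]
Now row reduce the product.
R2 ← R2 + (16/3)·R1: [0, 0, 24, -28]
R3 ← R3 − (6)·R1: [0, 0, -36, 42]
R3 ← R3 + (3/2)·R2: [0, 0, 0, 0]
2 nonzero rows, so rank(TB) = 2.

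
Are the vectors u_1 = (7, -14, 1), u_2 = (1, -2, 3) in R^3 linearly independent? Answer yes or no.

Form the matrix with these vectors as rows and row reduce.
R2 ← R2 − (1/7)·R1: [0, 0, 20/7]
2 nonzero rows, so the 2 vectors span a space of dimension 2.
Since 2 = 2, the vectors are linearly independent.

yes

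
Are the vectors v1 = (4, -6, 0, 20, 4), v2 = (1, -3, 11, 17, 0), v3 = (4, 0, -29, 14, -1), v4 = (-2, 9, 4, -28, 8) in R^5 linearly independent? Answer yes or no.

Form the matrix with these vectors as rows and row reduce.
R2 ← R2 − (1/4)·R1: [0, -3/2, 11, 12, -1]
R3 ← R3 − R1: [0, 6, -29, -6, -5]
R4 ← R4 + (1/2)·R1: [0, 6, 4, -18, 10]
R3 ← R3 + (4)·R2: [0, 0, 15, 42, -9]
R4 ← R4 + (4)·R2: [0, 0, 48, 30, 6]
R4 ← R4 − (16/5)·R3: [0, 0, 0, -522/5, 174/5]
4 nonzero rows, so the 4 vectors span a space of dimension 4.
Since 4 = 4, the vectors are linearly independent.

yes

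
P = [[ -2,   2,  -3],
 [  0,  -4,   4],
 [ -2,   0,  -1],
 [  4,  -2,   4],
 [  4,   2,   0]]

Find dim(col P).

2

Row reduce to echelon form.
R3 ← R3 − R1: [0, -2, 2]
R4 ← R4 + (2)·R1: [0, 2, -2]
R5 ← R5 + (2)·R1: [0, 6, -6]
R3 ← R3 − (1/2)·R2: [0, 0, 0]
R4 ← R4 + (1/2)·R2: [0, 0, 0]
R5 ← R5 + (3/2)·R2: [0, 0, 0]
Echelon form has 2 nonzero rows, so rank(P) = 2.
The column space has dimension equal to the rank: 2.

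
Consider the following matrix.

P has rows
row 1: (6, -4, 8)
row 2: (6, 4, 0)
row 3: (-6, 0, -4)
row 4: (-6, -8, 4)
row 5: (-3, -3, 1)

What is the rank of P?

Row reduce to echelon form.
R2 ← R2 − R1: [0, 8, -8]
R3 ← R3 + R1: [0, -4, 4]
R4 ← R4 + R1: [0, -12, 12]
R5 ← R5 + (1/2)·R1: [0, -5, 5]
R3 ← R3 + (1/2)·R2: [0, 0, 0]
R4 ← R4 + (3/2)·R2: [0, 0, 0]
R5 ← R5 + (5/8)·R2: [0, 0, 0]
Echelon form has 2 nonzero rows, so rank(P) = 2.

2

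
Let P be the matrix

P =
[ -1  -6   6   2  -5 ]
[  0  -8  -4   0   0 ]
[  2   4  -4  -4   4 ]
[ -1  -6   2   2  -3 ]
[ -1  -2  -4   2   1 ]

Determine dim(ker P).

Row reduce to echelon form.
R3 ← R3 + (2)·R1: [0, -8, 8, 0, -6]
R4 ← R4 − R1: [0, 0, -4, 0, 2]
R5 ← R5 − R1: [0, 4, -10, 0, 6]
R3 ← R3 − R2: [0, 0, 12, 0, -6]
R5 ← R5 + (1/2)·R2: [0, 0, -12, 0, 6]
R4 ← R4 + (1/3)·R3: [0, 0, 0, 0, 0]
R5 ← R5 + R3: [0, 0, 0, 0, 0]
3 nonzero rows, so rank(P) = 3.
P has 5 columns; by rank–nullity, nullity = 5 − 3 = 2.

2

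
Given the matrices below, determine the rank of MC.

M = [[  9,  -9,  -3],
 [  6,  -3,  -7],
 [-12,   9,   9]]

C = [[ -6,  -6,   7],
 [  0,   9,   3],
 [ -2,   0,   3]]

First compute MC:
[[-48, -135,  27],
 [-22, -63,  12],
 [ 54, 153, -30]]
Now row reduce the product.
R2 ← R2 − (11/24)·R1: [0, -9/8, -3/8]
R3 ← R3 + (9/8)·R1: [0, 9/8, 3/8]
R3 ← R3 + R2: [0, 0, 0]
2 nonzero rows, so rank(MC) = 2.

2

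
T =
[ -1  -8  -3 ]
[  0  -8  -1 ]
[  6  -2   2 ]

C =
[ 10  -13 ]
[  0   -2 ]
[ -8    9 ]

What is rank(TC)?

2

First compute TC:
[[ 14,   2],
 [  8,   7],
 [ 44, -56]]
Now row reduce the product.
R2 ← R2 − (4/7)·R1: [0, 41/7]
R3 ← R3 − (22/7)·R1: [0, -436/7]
R3 ← R3 + (436/41)·R2: [0, 0]
2 nonzero rows, so rank(TC) = 2.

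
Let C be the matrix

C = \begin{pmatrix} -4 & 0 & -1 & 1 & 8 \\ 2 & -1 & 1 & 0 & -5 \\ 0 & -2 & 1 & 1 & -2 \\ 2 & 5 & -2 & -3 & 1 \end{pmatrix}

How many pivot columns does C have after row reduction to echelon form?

2

Row reduce to echelon form.
R2 ← R2 + (1/2)·R1: [0, -1, 1/2, 1/2, -1]
R4 ← R4 + (1/2)·R1: [0, 5, -5/2, -5/2, 5]
R3 ← R3 − (2)·R2: [0, 0, 0, 0, 0]
R4 ← R4 + (5)·R2: [0, 0, 0, 0, 0]
Echelon form has 2 nonzero rows, so rank(C) = 2.
Each nonzero row contributes one pivot column: 2 pivot columns.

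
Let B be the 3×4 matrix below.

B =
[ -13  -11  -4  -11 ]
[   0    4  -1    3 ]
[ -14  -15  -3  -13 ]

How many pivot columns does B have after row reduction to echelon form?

Row reduce to echelon form.
R3 ← R3 − (14/13)·R1: [0, -41/13, 17/13, -15/13]
R3 ← R3 + (41/52)·R2: [0, 0, 27/52, 63/52]
Echelon form has 3 nonzero rows, so rank(B) = 3.
Each nonzero row contributes one pivot column: 3 pivot columns.

3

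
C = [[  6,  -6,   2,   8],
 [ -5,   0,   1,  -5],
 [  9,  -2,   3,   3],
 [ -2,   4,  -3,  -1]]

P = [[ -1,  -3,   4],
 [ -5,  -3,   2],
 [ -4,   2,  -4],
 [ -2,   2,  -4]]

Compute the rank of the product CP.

3

First compute CP:
[[  0,  20, -28],
 [ 11,   7,  -4],
 [-17,  -9,   8],
 [ -4, -14,  16]]
Now row reduce the product.
Swap R1 ↔ R2
R3 ← R3 + (17/11)·R1: [0, 20/11, 20/11]
R4 ← R4 + (4/11)·R1: [0, -126/11, 160/11]
R3 ← R3 − (1/11)·R2: [0, 0, 48/11]
R4 ← R4 + (63/110)·R2: [0, 0, -82/55]
R4 ← R4 + (41/120)·R3: [0, 0, 0]
3 nonzero rows, so rank(CP) = 3.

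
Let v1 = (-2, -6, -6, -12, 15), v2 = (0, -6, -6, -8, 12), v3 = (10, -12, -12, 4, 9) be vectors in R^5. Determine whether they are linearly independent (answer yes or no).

Form the matrix with these vectors as rows and row reduce.
R3 ← R3 + (5)·R1: [0, -42, -42, -56, 84]
R3 ← R3 − (7)·R2: [0, 0, 0, 0, 0]
2 nonzero rows, so the 3 vectors span a space of dimension 2.
Since 2 < 3, the vectors are linearly dependent.

no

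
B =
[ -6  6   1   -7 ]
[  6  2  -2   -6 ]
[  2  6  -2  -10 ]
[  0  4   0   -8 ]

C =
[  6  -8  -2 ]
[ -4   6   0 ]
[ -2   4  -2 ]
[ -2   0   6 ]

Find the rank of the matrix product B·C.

First compute BC:
[[-48,  88, -32],
 [ 44, -44, -44],
 [ 12,  12, -60],
 [  0,  24, -48]]
Now row reduce the product.
R2 ← R2 + (11/12)·R1: [0, 110/3, -220/3]
R3 ← R3 + (1/4)·R1: [0, 34, -68]
R3 ← R3 − (51/55)·R2: [0, 0, 0]
R4 ← R4 − (36/55)·R2: [0, 0, 0]
2 nonzero rows, so rank(BC) = 2.

2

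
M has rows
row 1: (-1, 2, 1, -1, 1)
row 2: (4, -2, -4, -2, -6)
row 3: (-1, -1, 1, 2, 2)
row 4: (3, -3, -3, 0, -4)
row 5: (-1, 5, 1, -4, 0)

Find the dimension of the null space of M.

Row reduce to echelon form.
R2 ← R2 + (4)·R1: [0, 6, 0, -6, -2]
R3 ← R3 − R1: [0, -3, 0, 3, 1]
R4 ← R4 + (3)·R1: [0, 3, 0, -3, -1]
R5 ← R5 − R1: [0, 3, 0, -3, -1]
R3 ← R3 + (1/2)·R2: [0, 0, 0, 0, 0]
R4 ← R4 − (1/2)·R2: [0, 0, 0, 0, 0]
R5 ← R5 − (1/2)·R2: [0, 0, 0, 0, 0]
2 nonzero rows, so rank(M) = 2.
M has 5 columns; by rank–nullity, nullity = 5 − 2 = 3.

3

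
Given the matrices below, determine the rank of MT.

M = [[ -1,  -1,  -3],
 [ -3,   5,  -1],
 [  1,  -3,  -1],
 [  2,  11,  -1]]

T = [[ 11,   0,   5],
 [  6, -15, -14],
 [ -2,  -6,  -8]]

First compute MT:
[[-11,  33,  33],
 [ -1, -69, -77],
 [ -5,  51,  55],
 [ 90, -159, -136]]
Now row reduce the product.
R2 ← R2 − (1/11)·R1: [0, -72, -80]
R3 ← R3 − (5/11)·R1: [0, 36, 40]
R4 ← R4 + (90/11)·R1: [0, 111, 134]
R3 ← R3 + (1/2)·R2: [0, 0, 0]
R4 ← R4 + (37/24)·R2: [0, 0, 32/3]
Swap R3 ↔ R4
3 nonzero rows, so rank(MT) = 3.

3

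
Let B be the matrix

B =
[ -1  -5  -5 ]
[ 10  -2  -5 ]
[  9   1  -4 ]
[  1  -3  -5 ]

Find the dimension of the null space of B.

0

Row reduce to echelon form.
R2 ← R2 + (10)·R1: [0, -52, -55]
R3 ← R3 + (9)·R1: [0, -44, -49]
R4 ← R4 + R1: [0, -8, -10]
R3 ← R3 − (11/13)·R2: [0, 0, -32/13]
R4 ← R4 − (2/13)·R2: [0, 0, -20/13]
R4 ← R4 − (5/8)·R3: [0, 0, 0]
3 nonzero rows, so rank(B) = 3.
B has 3 columns; by rank–nullity, nullity = 3 − 3 = 0.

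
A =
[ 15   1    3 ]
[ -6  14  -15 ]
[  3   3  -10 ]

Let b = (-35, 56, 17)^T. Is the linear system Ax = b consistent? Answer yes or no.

yes

Row reduce the augmented matrix [A | b].
R2 ← R2 + (2/5)·R1: [0, 72/5, -69/5, 42]
R3 ← R3 − (1/5)·R1: [0, 14/5, -53/5, 24]
R3 ← R3 − (7/36)·R2: [0, 0, -95/12, 95/6]
The echelon form has 3 nonzero rows, and every pivot lies in the first 3 columns, so rank(A) = rank([A|b]) = 3.
The system is consistent.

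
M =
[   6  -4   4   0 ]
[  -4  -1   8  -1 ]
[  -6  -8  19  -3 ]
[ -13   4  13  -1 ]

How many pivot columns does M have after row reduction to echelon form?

Row reduce to echelon form.
R2 ← R2 + (2/3)·R1: [0, -11/3, 32/3, -1]
R3 ← R3 + R1: [0, -12, 23, -3]
R4 ← R4 + (13/6)·R1: [0, -14/3, 65/3, -1]
R3 ← R3 − (36/11)·R2: [0, 0, -131/11, 3/11]
R4 ← R4 − (14/11)·R2: [0, 0, 89/11, 3/11]
R4 ← R4 + (89/131)·R3: [0, 0, 0, 60/131]
Echelon form has 4 nonzero rows, so rank(M) = 4.
Each nonzero row contributes one pivot column: 4 pivot columns.

4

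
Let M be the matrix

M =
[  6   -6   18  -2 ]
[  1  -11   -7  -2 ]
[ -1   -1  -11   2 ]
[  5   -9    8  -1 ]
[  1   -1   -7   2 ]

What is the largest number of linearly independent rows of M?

4

Row reduce to echelon form.
R2 ← R2 − (1/6)·R1: [0, -10, -10, -5/3]
R3 ← R3 + (1/6)·R1: [0, -2, -8, 5/3]
R4 ← R4 − (5/6)·R1: [0, -4, -7, 2/3]
R5 ← R5 − (1/6)·R1: [0, 0, -10, 7/3]
R3 ← R3 − (1/5)·R2: [0, 0, -6, 2]
R4 ← R4 − (2/5)·R2: [0, 0, -3, 4/3]
R4 ← R4 − (1/2)·R3: [0, 0, 0, 1/3]
R5 ← R5 − (5/3)·R3: [0, 0, 0, -1]
R5 ← R5 + (3)·R4: [0, 0, 0, 0]
Echelon form has 4 nonzero rows, so rank(M) = 4.
The rank gives the maximum number of linearly independent rows: 4.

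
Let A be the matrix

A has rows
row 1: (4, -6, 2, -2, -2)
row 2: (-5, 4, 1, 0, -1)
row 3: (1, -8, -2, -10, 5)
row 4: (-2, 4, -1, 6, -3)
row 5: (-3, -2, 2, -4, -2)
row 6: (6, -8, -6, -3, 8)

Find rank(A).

5

Row reduce to echelon form.
R2 ← R2 + (5/4)·R1: [0, -7/2, 7/2, -5/2, -7/2]
R3 ← R3 − (1/4)·R1: [0, -13/2, -5/2, -19/2, 11/2]
R4 ← R4 + (1/2)·R1: [0, 1, 0, 5, -4]
R5 ← R5 + (3/4)·R1: [0, -13/2, 7/2, -11/2, -7/2]
R6 ← R6 − (3/2)·R1: [0, 1, -9, 0, 11]
R3 ← R3 − (13/7)·R2: [0, 0, -9, -34/7, 12]
R4 ← R4 + (2/7)·R2: [0, 0, 1, 30/7, -5]
R5 ← R5 − (13/7)·R2: [0, 0, -3, -6/7, 3]
R6 ← R6 + (2/7)·R2: [0, 0, -8, -5/7, 10]
R4 ← R4 + (1/9)·R3: [0, 0, 0, 236/63, -11/3]
R5 ← R5 − (1/3)·R3: [0, 0, 0, 16/21, -1]
R6 ← R6 − (8/9)·R3: [0, 0, 0, 227/63, -2/3]
R5 ← R5 − (12/59)·R4: [0, 0, 0, 0, -15/59]
R6 ← R6 − (227/236)·R4: [0, 0, 0, 0, 675/236]
R6 ← R6 + (45/4)·R5: [0, 0, 0, 0, 0]
Echelon form has 5 nonzero rows, so rank(A) = 5.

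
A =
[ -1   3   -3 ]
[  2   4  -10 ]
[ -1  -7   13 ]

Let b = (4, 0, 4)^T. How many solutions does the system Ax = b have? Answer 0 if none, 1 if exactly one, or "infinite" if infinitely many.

Row reduce the augmented matrix [A | b].
R2 ← R2 + (2)·R1: [0, 10, -16, 8]
R3 ← R3 − R1: [0, -10, 16, 0]
R3 ← R3 + R2: [0, 0, 0, 8]
The echelon form has 3 nonzero rows; the last pivot sits in the augmented column, so rank(A) = 2 but rank([A|b]) = 3.
Since the ranks differ, the system is inconsistent.
It has no solutions.

0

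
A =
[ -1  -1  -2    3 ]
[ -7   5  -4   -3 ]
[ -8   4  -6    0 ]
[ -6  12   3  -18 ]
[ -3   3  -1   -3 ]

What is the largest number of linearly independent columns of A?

Row reduce to echelon form.
R2 ← R2 − (7)·R1: [0, 12, 10, -24]
R3 ← R3 − (8)·R1: [0, 12, 10, -24]
R4 ← R4 − (6)·R1: [0, 18, 15, -36]
R5 ← R5 − (3)·R1: [0, 6, 5, -12]
R3 ← R3 − R2: [0, 0, 0, 0]
R4 ← R4 − (3/2)·R2: [0, 0, 0, 0]
R5 ← R5 − (1/2)·R2: [0, 0, 0, 0]
Echelon form has 2 nonzero rows, so rank(A) = 2.
The rank gives the maximum number of linearly independent columns: 2.

2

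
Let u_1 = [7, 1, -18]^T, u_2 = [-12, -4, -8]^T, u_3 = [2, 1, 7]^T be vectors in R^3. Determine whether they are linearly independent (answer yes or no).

Form the matrix with these vectors as rows and row reduce.
R2 ← R2 + (12/7)·R1: [0, -16/7, -272/7]
R3 ← R3 − (2/7)·R1: [0, 5/7, 85/7]
R3 ← R3 + (5/16)·R2: [0, 0, 0]
2 nonzero rows, so the 3 vectors span a space of dimension 2.
Since 2 < 3, the vectors are linearly dependent.

no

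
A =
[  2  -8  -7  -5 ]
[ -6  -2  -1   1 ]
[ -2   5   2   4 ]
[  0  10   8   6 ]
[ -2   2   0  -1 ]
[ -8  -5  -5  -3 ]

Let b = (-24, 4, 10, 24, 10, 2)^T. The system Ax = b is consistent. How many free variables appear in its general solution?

Row reduce the augmented matrix [A | b].
R2 ← R2 + (3)·R1: [0, -26, -22, -14, -68]
R3 ← R3 + R1: [0, -3, -5, -1, -14]
R5 ← R5 + R1: [0, -6, -7, -6, -14]
R6 ← R6 + (4)·R1: [0, -37, -33, -23, -94]
R3 ← R3 − (3/26)·R2: [0, 0, -32/13, 8/13, -80/13]
R4 ← R4 + (5/13)·R2: [0, 0, -6/13, 8/13, -28/13]
R5 ← R5 − (3/13)·R2: [0, 0, -25/13, -36/13, 22/13]
R6 ← R6 − (37/26)·R2: [0, 0, -22/13, -40/13, 36/13]
R4 ← R4 − (3/16)·R3: [0, 0, 0, 1/2, -1]
R5 ← R5 − (25/32)·R3: [0, 0, 0, -13/4, 13/2]
R6 ← R6 − (11/16)·R3: [0, 0, 0, -7/2, 7]
R5 ← R5 + (13/2)·R4: [0, 0, 0, 0, 0]
R6 ← R6 + (7)·R4: [0, 0, 0, 0, 0]
The echelon form has 4 nonzero rows, and every pivot lies in the first 4 columns, so rank(A) = rank([A|b]) = 4.
The system is consistent.
Free variables = (unknowns) − (rank) = 4 − 4 = 0.

0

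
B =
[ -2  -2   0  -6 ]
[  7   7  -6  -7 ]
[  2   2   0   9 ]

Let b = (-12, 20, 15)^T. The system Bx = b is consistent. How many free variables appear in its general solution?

1

Row reduce the augmented matrix [B | b].
R2 ← R2 + (7/2)·R1: [0, 0, -6, -28, -22]
R3 ← R3 + R1: [0, 0, 0, 3, 3]
The echelon form has 3 nonzero rows, and every pivot lies in the first 4 columns, so rank(B) = rank([B|b]) = 3.
The system is consistent.
Free variables = (unknowns) − (rank) = 4 − 3 = 1.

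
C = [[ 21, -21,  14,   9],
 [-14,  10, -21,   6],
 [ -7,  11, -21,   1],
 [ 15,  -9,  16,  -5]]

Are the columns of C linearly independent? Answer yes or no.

Row reduce C to echelon form.
R2 ← R2 + (2/3)·R1: [0, -4, -35/3, 12]
R3 ← R3 + (1/3)·R1: [0, 4, -49/3, 4]
R4 ← R4 − (5/7)·R1: [0, 6, 6, -80/7]
R3 ← R3 + R2: [0, 0, -28, 16]
R4 ← R4 + (3/2)·R2: [0, 0, -23/2, 46/7]
R4 ← R4 − (23/56)·R3: [0, 0, 0, 0]
3 pivots among 4 columns.
Only 3 < 4 pivot columns, so the columns are linearly dependent.

no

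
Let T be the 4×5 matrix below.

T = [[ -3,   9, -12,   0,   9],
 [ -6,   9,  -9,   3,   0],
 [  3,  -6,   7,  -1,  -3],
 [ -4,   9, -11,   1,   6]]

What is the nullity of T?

3

Row reduce to echelon form.
R2 ← R2 − (2)·R1: [0, -9, 15, 3, -18]
R3 ← R3 + R1: [0, 3, -5, -1, 6]
R4 ← R4 − (4/3)·R1: [0, -3, 5, 1, -6]
R3 ← R3 + (1/3)·R2: [0, 0, 0, 0, 0]
R4 ← R4 − (1/3)·R2: [0, 0, 0, 0, 0]
2 nonzero rows, so rank(T) = 2.
T has 5 columns; by rank–nullity, nullity = 5 − 2 = 3.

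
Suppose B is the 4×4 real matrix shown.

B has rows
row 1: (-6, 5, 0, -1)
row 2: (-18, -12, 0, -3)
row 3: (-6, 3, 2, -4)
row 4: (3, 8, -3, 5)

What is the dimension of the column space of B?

3

Row reduce to echelon form.
R2 ← R2 − (3)·R1: [0, -27, 0, 0]
R3 ← R3 − R1: [0, -2, 2, -3]
R4 ← R4 + (1/2)·R1: [0, 21/2, -3, 9/2]
R3 ← R3 − (2/27)·R2: [0, 0, 2, -3]
R4 ← R4 + (7/18)·R2: [0, 0, -3, 9/2]
R4 ← R4 + (3/2)·R3: [0, 0, 0, 0]
Echelon form has 3 nonzero rows, so rank(B) = 3.
The column space has dimension equal to the rank: 3.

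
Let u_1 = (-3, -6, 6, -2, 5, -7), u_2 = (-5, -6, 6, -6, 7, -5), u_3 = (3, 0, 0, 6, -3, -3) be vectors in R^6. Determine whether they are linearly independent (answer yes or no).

no

Form the matrix with these vectors as rows and row reduce.
R2 ← R2 − (5/3)·R1: [0, 4, -4, -8/3, -4/3, 20/3]
R3 ← R3 + R1: [0, -6, 6, 4, 2, -10]
R3 ← R3 + (3/2)·R2: [0, 0, 0, 0, 0, 0]
2 nonzero rows, so the 3 vectors span a space of dimension 2.
Since 2 < 3, the vectors are linearly dependent.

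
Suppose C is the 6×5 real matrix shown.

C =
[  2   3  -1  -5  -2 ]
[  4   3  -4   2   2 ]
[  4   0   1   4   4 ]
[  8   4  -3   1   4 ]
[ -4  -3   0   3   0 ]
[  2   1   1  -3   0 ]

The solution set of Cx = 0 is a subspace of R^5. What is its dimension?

0

Row reduce to echelon form.
R2 ← R2 − (2)·R1: [0, -3, -2, 12, 6]
R3 ← R3 − (2)·R1: [0, -6, 3, 14, 8]
R4 ← R4 − (4)·R1: [0, -8, 1, 21, 12]
R5 ← R5 + (2)·R1: [0, 3, -2, -7, -4]
R6 ← R6 − R1: [0, -2, 2, 2, 2]
R3 ← R3 − (2)·R2: [0, 0, 7, -10, -4]
R4 ← R4 − (8/3)·R2: [0, 0, 19/3, -11, -4]
R5 ← R5 + R2: [0, 0, -4, 5, 2]
R6 ← R6 − (2/3)·R2: [0, 0, 10/3, -6, -2]
R4 ← R4 − (19/21)·R3: [0, 0, 0, -41/21, -8/21]
R5 ← R5 + (4/7)·R3: [0, 0, 0, -5/7, -2/7]
R6 ← R6 − (10/21)·R3: [0, 0, 0, -26/21, -2/21]
R5 ← R5 − (15/41)·R4: [0, 0, 0, 0, -6/41]
R6 ← R6 − (26/41)·R4: [0, 0, 0, 0, 6/41]
R6 ← R6 + R5: [0, 0, 0, 0, 0]
5 nonzero rows, so rank(C) = 5.
C has 5 columns; by rank–nullity, nullity = 5 − 5 = 0.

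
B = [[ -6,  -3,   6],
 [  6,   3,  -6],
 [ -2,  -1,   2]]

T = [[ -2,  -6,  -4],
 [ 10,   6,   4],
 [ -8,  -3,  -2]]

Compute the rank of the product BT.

1

First compute BT:
[[-66,   0,   0],
 [ 66,   0,   0],
 [-22,   0,   0]]
Now row reduce the product.
R2 ← R2 + R1: [0, 0, 0]
R3 ← R3 − (1/3)·R1: [0, 0, 0]
1 nonzero row, so rank(BT) = 1.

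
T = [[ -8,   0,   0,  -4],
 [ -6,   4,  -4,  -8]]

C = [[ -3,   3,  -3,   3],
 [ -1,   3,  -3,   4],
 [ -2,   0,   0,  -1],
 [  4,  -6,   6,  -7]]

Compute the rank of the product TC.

First compute TC:
[[  8,   0,   0,   4],
 [-10,  42, -42,  58]]
Now row reduce the product.
R2 ← R2 + (5/4)·R1: [0, 42, -42, 63]
2 nonzero rows, so rank(TC) = 2.

2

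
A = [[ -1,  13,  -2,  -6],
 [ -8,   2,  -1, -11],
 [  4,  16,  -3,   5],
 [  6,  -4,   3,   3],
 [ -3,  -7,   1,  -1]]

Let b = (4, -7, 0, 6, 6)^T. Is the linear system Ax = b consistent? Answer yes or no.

Row reduce the augmented matrix [A | b].
R2 ← R2 − (8)·R1: [0, -102, 15, 37, -39]
R3 ← R3 + (4)·R1: [0, 68, -11, -19, 16]
R4 ← R4 + (6)·R1: [0, 74, -9, -33, 30]
R5 ← R5 − (3)·R1: [0, -46, 7, 17, -6]
R3 ← R3 + (2/3)·R2: [0, 0, -1, 17/3, -10]
R4 ← R4 + (37/51)·R2: [0, 0, 32/17, -314/51, 29/17]
R5 ← R5 − (23/51)·R2: [0, 0, 4/17, 16/51, 197/17]
R4 ← R4 + (32/17)·R3: [0, 0, 0, 230/51, -291/17]
R5 ← R5 + (4/17)·R3: [0, 0, 0, 28/17, 157/17]
R5 ← R5 − (42/115)·R4: [0, 0, 0, 0, 1781/115]
The echelon form has 5 nonzero rows; the last pivot sits in the augmented column, so rank(A) = 4 but rank([A|b]) = 5.
Since the ranks differ, the system is inconsistent.

no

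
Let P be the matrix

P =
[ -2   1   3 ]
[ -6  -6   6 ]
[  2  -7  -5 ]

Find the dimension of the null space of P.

1

Row reduce to echelon form.
R2 ← R2 − (3)·R1: [0, -9, -3]
R3 ← R3 + R1: [0, -6, -2]
R3 ← R3 − (2/3)·R2: [0, 0, 0]
2 nonzero rows, so rank(P) = 2.
P has 3 columns; by rank–nullity, nullity = 3 − 2 = 1.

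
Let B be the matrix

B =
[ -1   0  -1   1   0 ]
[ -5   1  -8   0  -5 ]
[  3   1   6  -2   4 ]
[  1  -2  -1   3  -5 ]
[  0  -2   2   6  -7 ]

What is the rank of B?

Row reduce to echelon form.
R2 ← R2 − (5)·R1: [0, 1, -3, -5, -5]
R3 ← R3 + (3)·R1: [0, 1, 3, 1, 4]
R4 ← R4 + R1: [0, -2, -2, 4, -5]
R3 ← R3 − R2: [0, 0, 6, 6, 9]
R4 ← R4 + (2)·R2: [0, 0, -8, -6, -15]
R5 ← R5 + (2)·R2: [0, 0, -4, -4, -17]
R4 ← R4 + (4/3)·R3: [0, 0, 0, 2, -3]
R5 ← R5 + (2/3)·R3: [0, 0, 0, 0, -11]
Echelon form has 5 nonzero rows, so rank(B) = 5.

5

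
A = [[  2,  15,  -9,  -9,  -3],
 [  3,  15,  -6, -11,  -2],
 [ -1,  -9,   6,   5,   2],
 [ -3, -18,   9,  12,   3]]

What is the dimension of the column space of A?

2

Row reduce to echelon form.
R2 ← R2 − (3/2)·R1: [0, -15/2, 15/2, 5/2, 5/2]
R3 ← R3 + (1/2)·R1: [0, -3/2, 3/2, 1/2, 1/2]
R4 ← R4 + (3/2)·R1: [0, 9/2, -9/2, -3/2, -3/2]
R3 ← R3 − (1/5)·R2: [0, 0, 0, 0, 0]
R4 ← R4 + (3/5)·R2: [0, 0, 0, 0, 0]
Echelon form has 2 nonzero rows, so rank(A) = 2.
The column space has dimension equal to the rank: 2.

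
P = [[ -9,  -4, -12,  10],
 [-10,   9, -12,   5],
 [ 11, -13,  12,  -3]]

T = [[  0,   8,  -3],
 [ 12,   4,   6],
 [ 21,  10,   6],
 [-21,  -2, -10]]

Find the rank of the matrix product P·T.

3

First compute PT:
[[-510, -228, -169],
 [-249, -174, -38],
 [159, 162,  -9]]
Now row reduce the product.
R2 ← R2 − (83/170)·R1: [0, -5328/85, 7567/170]
R3 ← R3 + (53/170)·R1: [0, 7728/85, -10487/170]
R3 ← R3 + (161/111)·R2: [0, 0, 319/111]
3 nonzero rows, so rank(PT) = 3.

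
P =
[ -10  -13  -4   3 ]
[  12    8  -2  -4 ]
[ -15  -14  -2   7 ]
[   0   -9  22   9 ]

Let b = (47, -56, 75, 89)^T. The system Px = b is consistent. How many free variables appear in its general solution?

Row reduce the augmented matrix [P | b].
R2 ← R2 + (6/5)·R1: [0, -38/5, -34/5, -2/5, 2/5]
R3 ← R3 − (3/2)·R1: [0, 11/2, 4, 5/2, 9/2]
R3 ← R3 + (55/76)·R2: [0, 0, -35/38, 42/19, 91/19]
R4 ← R4 − (45/38)·R2: [0, 0, 571/19, 180/19, 1682/19]
R4 ← R4 + (1142/35)·R3: [0, 0, 0, 408/5, 1224/5]
The echelon form has 4 nonzero rows, and every pivot lies in the first 4 columns, so rank(P) = rank([P|b]) = 4.
The system is consistent.
Free variables = (unknowns) − (rank) = 4 − 4 = 0.

0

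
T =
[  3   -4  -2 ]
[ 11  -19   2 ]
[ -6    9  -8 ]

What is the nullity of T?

0

Row reduce to echelon form.
R2 ← R2 − (11/3)·R1: [0, -13/3, 28/3]
R3 ← R3 + (2)·R1: [0, 1, -12]
R3 ← R3 + (3/13)·R2: [0, 0, -128/13]
3 nonzero rows, so rank(T) = 3.
T has 3 columns; by rank–nullity, nullity = 3 − 3 = 0.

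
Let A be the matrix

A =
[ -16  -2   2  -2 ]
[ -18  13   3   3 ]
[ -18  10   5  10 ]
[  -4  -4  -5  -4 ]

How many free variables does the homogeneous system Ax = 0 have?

0

Row reduce to echelon form.
R2 ← R2 − (9/8)·R1: [0, 61/4, 3/4, 21/4]
R3 ← R3 − (9/8)·R1: [0, 49/4, 11/4, 49/4]
R4 ← R4 − (1/4)·R1: [0, -7/2, -11/2, -7/2]
R3 ← R3 − (49/61)·R2: [0, 0, 131/61, 490/61]
R4 ← R4 + (14/61)·R2: [0, 0, -325/61, -140/61]
R4 ← R4 + (325/131)·R3: [0, 0, 0, 2310/131]
4 nonzero rows, so rank(A) = 4.
A has 4 columns; by rank–nullity, nullity = 4 − 4 = 0.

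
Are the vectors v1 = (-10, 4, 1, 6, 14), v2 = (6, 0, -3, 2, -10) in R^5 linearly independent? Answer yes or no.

yes

Form the matrix with these vectors as rows and row reduce.
R2 ← R2 + (3/5)·R1: [0, 12/5, -12/5, 28/5, -8/5]
2 nonzero rows, so the 2 vectors span a space of dimension 2.
Since 2 = 2, the vectors are linearly independent.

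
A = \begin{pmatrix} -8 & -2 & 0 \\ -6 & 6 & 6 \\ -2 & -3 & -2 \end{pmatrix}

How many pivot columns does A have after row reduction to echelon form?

Row reduce to echelon form.
R2 ← R2 − (3/4)·R1: [0, 15/2, 6]
R3 ← R3 − (1/4)·R1: [0, -5/2, -2]
R3 ← R3 + (1/3)·R2: [0, 0, 0]
Echelon form has 2 nonzero rows, so rank(A) = 2.
Each nonzero row contributes one pivot column: 2 pivot columns.

2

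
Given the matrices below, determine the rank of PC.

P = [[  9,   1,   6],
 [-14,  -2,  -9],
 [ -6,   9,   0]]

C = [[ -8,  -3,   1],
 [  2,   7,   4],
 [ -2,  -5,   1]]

First compute PC:
[[-82, -50,  19],
 [126,  73, -31],
 [ 66,  81,  30]]
Now row reduce the product.
R2 ← R2 + (63/41)·R1: [0, -157/41, -74/41]
R3 ← R3 + (33/41)·R1: [0, 1671/41, 1857/41]
R3 ← R3 + (1671/157)·R2: [0, 0, 4095/157]
3 nonzero rows, so rank(PC) = 3.

3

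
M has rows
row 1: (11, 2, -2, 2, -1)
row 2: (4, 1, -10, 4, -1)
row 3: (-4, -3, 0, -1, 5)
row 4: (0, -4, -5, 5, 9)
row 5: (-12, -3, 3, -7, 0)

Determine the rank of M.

5

Row reduce to echelon form.
R2 ← R2 − (4/11)·R1: [0, 3/11, -102/11, 36/11, -7/11]
R3 ← R3 + (4/11)·R1: [0, -25/11, -8/11, -3/11, 51/11]
R5 ← R5 + (12/11)·R1: [0, -9/11, 9/11, -53/11, -12/11]
R3 ← R3 + (25/3)·R2: [0, 0, -78, 27, -2/3]
R4 ← R4 + (44/3)·R2: [0, 0, -141, 53, -1/3]
R5 ← R5 + (3)·R2: [0, 0, -27, 5, -3]
R4 ← R4 − (47/26)·R3: [0, 0, 0, 109/26, 34/39]
R5 ← R5 − (9/26)·R3: [0, 0, 0, -113/26, -36/13]
R5 ← R5 + (113/109)·R4: [0, 0, 0, 0, -610/327]
Echelon form has 5 nonzero rows, so rank(M) = 5.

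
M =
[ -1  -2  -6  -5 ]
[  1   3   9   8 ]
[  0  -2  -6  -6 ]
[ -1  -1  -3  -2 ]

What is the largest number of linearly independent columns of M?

Row reduce to echelon form.
R2 ← R2 + R1: [0, 1, 3, 3]
R4 ← R4 − R1: [0, 1, 3, 3]
R3 ← R3 + (2)·R2: [0, 0, 0, 0]
R4 ← R4 − R2: [0, 0, 0, 0]
Echelon form has 2 nonzero rows, so rank(M) = 2.
The rank gives the maximum number of linearly independent columns: 2.

2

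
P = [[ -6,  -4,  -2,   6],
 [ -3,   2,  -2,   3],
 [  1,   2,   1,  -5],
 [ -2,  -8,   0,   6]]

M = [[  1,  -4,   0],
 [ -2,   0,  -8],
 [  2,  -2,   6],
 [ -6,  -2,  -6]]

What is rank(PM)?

First compute PM:
[[-38,  16, -16],
 [-29,  10, -46],
 [ 29,   4,  20],
 [-22,  -4,  28]]
Now row reduce the product.
R2 ← R2 − (29/38)·R1: [0, -42/19, -642/19]
R3 ← R3 + (29/38)·R1: [0, 308/19, 148/19]
R4 ← R4 − (11/19)·R1: [0, -252/19, 708/19]
R3 ← R3 + (22/3)·R2: [0, 0, -240]
R4 ← R4 − (6)·R2: [0, 0, 240]
R4 ← R4 + R3: [0, 0, 0]
3 nonzero rows, so rank(PM) = 3.

3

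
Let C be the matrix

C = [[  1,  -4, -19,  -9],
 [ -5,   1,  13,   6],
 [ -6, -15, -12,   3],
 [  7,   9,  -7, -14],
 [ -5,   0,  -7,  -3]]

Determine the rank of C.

4

Row reduce to echelon form.
R2 ← R2 + (5)·R1: [0, -19, -82, -39]
R3 ← R3 + (6)·R1: [0, -39, -126, -51]
R4 ← R4 − (7)·R1: [0, 37, 126, 49]
R5 ← R5 + (5)·R1: [0, -20, -102, -48]
R3 ← R3 − (39/19)·R2: [0, 0, 804/19, 552/19]
R4 ← R4 + (37/19)·R2: [0, 0, -640/19, -512/19]
R5 ← R5 − (20/19)·R2: [0, 0, -298/19, -132/19]
R4 ← R4 + (160/201)·R3: [0, 0, 0, -256/67]
R5 ← R5 + (149/402)·R3: [0, 0, 0, 256/67]
R5 ← R5 + R4: [0, 0, 0, 0]
Echelon form has 4 nonzero rows, so rank(C) = 4.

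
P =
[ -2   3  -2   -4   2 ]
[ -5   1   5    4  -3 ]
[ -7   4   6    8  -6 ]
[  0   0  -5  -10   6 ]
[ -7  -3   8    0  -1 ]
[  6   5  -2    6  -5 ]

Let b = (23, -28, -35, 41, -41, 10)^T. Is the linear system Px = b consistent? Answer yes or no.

yes

Row reduce the augmented matrix [P | b].
R2 ← R2 − (5/2)·R1: [0, -13/2, 10, 14, -8, -171/2]
R3 ← R3 − (7/2)·R1: [0, -13/2, 13, 22, -13, -231/2]
R5 ← R5 − (7/2)·R1: [0, -27/2, 15, 14, -8, -243/2]
R6 ← R6 + (3)·R1: [0, 14, -8, -6, 1, 79]
R3 ← R3 − R2: [0, 0, 3, 8, -5, -30]
R5 ← R5 − (27/13)·R2: [0, 0, -75/13, -196/13, 112/13, 729/13]
R6 ← R6 + (28/13)·R2: [0, 0, 176/13, 314/13, -211/13, -1367/13]
R4 ← R4 + (5/3)·R3: [0, 0, 0, 10/3, -7/3, -9]
R5 ← R5 + (25/13)·R3: [0, 0, 0, 4/13, -1, -21/13]
R6 ← R6 − (176/39)·R3: [0, 0, 0, -466/39, 19/3, 393/13]
R5 ← R5 − (6/65)·R4: [0, 0, 0, 0, -51/65, -51/65]
R6 ← R6 + (233/65)·R4: [0, 0, 0, 0, -132/65, -132/65]
R6 ← R6 − (44/17)·R5: [0, 0, 0, 0, 0, 0]
The echelon form has 5 nonzero rows, and every pivot lies in the first 5 columns, so rank(P) = rank([P|b]) = 5.
The system is consistent.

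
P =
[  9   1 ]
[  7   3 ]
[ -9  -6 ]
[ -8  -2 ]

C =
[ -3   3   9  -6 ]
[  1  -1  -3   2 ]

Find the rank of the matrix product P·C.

First compute PC:
[[-26,  26,  78, -52],
 [-18,  18,  54, -36],
 [ 21, -21, -63,  42],
 [ 22, -22, -66,  44]]
Now row reduce the product.
R2 ← R2 − (9/13)·R1: [0, 0, 0, 0]
R3 ← R3 + (21/26)·R1: [0, 0, 0, 0]
R4 ← R4 + (11/13)·R1: [0, 0, 0, 0]
1 nonzero row, so rank(PC) = 1.

1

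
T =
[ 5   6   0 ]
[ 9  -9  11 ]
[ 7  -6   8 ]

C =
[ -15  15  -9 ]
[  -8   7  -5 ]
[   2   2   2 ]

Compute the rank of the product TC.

2

First compute TC:
[[-123, 117, -75],
 [-41,  94, -14],
 [-41,  79, -17]]
Now row reduce the product.
R2 ← R2 − (1/3)·R1: [0, 55, 11]
R3 ← R3 − (1/3)·R1: [0, 40, 8]
R3 ← R3 − (8/11)·R2: [0, 0, 0]
2 nonzero rows, so rank(TC) = 2.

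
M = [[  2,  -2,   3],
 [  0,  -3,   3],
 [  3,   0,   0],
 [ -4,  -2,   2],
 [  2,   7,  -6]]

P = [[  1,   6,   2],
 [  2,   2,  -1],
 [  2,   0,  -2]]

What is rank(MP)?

First compute MP:
[[  4,   8,   0],
 [  0,  -6,  -3],
 [  3,  18,   6],
 [ -4, -28, -10],
 [  4,  26,   9]]
Now row reduce the product.
R3 ← R3 − (3/4)·R1: [0, 12, 6]
R4 ← R4 + R1: [0, -20, -10]
R5 ← R5 − R1: [0, 18, 9]
R3 ← R3 + (2)·R2: [0, 0, 0]
R4 ← R4 − (10/3)·R2: [0, 0, 0]
R5 ← R5 + (3)·R2: [0, 0, 0]
2 nonzero rows, so rank(MP) = 2.

2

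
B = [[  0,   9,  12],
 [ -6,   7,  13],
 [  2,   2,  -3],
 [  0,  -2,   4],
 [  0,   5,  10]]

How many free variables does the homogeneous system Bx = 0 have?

Row reduce to echelon form.
Swap R1 ↔ R2
R3 ← R3 + (1/3)·R1: [0, 13/3, 4/3]
R3 ← R3 − (13/27)·R2: [0, 0, -40/9]
R4 ← R4 + (2/9)·R2: [0, 0, 20/3]
R5 ← R5 − (5/9)·R2: [0, 0, 10/3]
R4 ← R4 + (3/2)·R3: [0, 0, 0]
R5 ← R5 + (3/4)·R3: [0, 0, 0]
3 nonzero rows, so rank(B) = 3.
B has 3 columns; by rank–nullity, nullity = 3 − 3 = 0.

0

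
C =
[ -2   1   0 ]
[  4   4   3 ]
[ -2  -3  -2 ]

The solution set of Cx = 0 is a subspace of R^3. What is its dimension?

Row reduce to echelon form.
R2 ← R2 + (2)·R1: [0, 6, 3]
R3 ← R3 − R1: [0, -4, -2]
R3 ← R3 + (2/3)·R2: [0, 0, 0]
2 nonzero rows, so rank(C) = 2.
C has 3 columns; by rank–nullity, nullity = 3 − 2 = 1.

1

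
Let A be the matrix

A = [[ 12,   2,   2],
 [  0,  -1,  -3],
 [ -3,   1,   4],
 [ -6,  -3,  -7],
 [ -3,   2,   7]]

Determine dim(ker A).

1

Row reduce to echelon form.
R3 ← R3 + (1/4)·R1: [0, 3/2, 9/2]
R4 ← R4 + (1/2)·R1: [0, -2, -6]
R5 ← R5 + (1/4)·R1: [0, 5/2, 15/2]
R3 ← R3 + (3/2)·R2: [0, 0, 0]
R4 ← R4 − (2)·R2: [0, 0, 0]
R5 ← R5 + (5/2)·R2: [0, 0, 0]
2 nonzero rows, so rank(A) = 2.
A has 3 columns; by rank–nullity, nullity = 3 − 2 = 1.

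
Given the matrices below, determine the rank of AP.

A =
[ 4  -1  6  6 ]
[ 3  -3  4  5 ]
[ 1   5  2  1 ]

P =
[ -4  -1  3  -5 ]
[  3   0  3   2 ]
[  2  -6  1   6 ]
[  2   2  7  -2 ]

First compute AP:
[[  5, -28,  57,   2],
 [ -3, -17,  39,  -7],
 [ 17, -11,  27,  15]]
Now row reduce the product.
R2 ← R2 + (3/5)·R1: [0, -169/5, 366/5, -29/5]
R3 ← R3 − (17/5)·R1: [0, 421/5, -834/5, 41/5]
R3 ← R3 + (421/169)·R2: [0, 0, 2628/169, -1056/169]
3 nonzero rows, so rank(AP) = 3.

3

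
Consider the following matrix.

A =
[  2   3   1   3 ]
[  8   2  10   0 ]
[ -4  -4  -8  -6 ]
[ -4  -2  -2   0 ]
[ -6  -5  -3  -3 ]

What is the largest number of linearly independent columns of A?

Row reduce to echelon form.
R2 ← R2 − (4)·R1: [0, -10, 6, -12]
R3 ← R3 + (2)·R1: [0, 2, -6, 0]
R4 ← R4 + (2)·R1: [0, 4, 0, 6]
R5 ← R5 + (3)·R1: [0, 4, 0, 6]
R3 ← R3 + (1/5)·R2: [0, 0, -24/5, -12/5]
R4 ← R4 + (2/5)·R2: [0, 0, 12/5, 6/5]
R5 ← R5 + (2/5)·R2: [0, 0, 12/5, 6/5]
R4 ← R4 + (1/2)·R3: [0, 0, 0, 0]
R5 ← R5 + (1/2)·R3: [0, 0, 0, 0]
Echelon form has 3 nonzero rows, so rank(A) = 3.
The rank gives the maximum number of linearly independent columns: 3.

3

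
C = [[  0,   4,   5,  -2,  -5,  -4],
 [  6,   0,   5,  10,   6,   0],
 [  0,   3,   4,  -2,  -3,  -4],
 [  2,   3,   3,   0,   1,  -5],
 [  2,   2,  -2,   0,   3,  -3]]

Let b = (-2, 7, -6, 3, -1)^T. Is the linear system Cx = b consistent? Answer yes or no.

no

Row reduce the augmented matrix [C | b].
Swap R1 ↔ R2
R4 ← R4 − (1/3)·R1: [0, 3, 4/3, -10/3, -1, -5, 2/3]
R5 ← R5 − (1/3)·R1: [0, 2, -11/3, -10/3, 1, -3, -10/3]
R3 ← R3 − (3/4)·R2: [0, 0, 1/4, -1/2, 3/4, -1, -9/2]
R4 ← R4 − (3/4)·R2: [0, 0, -29/12, -11/6, 11/4, -2, 13/6]
R5 ← R5 − (1/2)·R2: [0, 0, -37/6, -7/3, 7/2, -1, -7/3]
R4 ← R4 + (29/3)·R3: [0, 0, 0, -20/3, 10, -35/3, -124/3]
R5 ← R5 + (74/3)·R3: [0, 0, 0, -44/3, 22, -77/3, -340/3]
R5 ← R5 − (11/5)·R4: [0, 0, 0, 0, 0, 0, -112/5]
The echelon form has 5 nonzero rows; the last pivot sits in the augmented column, so rank(C) = 4 but rank([C|b]) = 5.
Since the ranks differ, the system is inconsistent.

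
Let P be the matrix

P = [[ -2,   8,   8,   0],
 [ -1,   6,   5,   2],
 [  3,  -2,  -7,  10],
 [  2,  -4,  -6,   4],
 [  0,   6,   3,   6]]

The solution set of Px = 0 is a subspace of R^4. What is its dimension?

Row reduce to echelon form.
R2 ← R2 − (1/2)·R1: [0, 2, 1, 2]
R3 ← R3 + (3/2)·R1: [0, 10, 5, 10]
R4 ← R4 + R1: [0, 4, 2, 4]
R3 ← R3 − (5)·R2: [0, 0, 0, 0]
R4 ← R4 − (2)·R2: [0, 0, 0, 0]
R5 ← R5 − (3)·R2: [0, 0, 0, 0]
2 nonzero rows, so rank(P) = 2.
P has 4 columns; by rank–nullity, nullity = 4 − 2 = 2.

2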